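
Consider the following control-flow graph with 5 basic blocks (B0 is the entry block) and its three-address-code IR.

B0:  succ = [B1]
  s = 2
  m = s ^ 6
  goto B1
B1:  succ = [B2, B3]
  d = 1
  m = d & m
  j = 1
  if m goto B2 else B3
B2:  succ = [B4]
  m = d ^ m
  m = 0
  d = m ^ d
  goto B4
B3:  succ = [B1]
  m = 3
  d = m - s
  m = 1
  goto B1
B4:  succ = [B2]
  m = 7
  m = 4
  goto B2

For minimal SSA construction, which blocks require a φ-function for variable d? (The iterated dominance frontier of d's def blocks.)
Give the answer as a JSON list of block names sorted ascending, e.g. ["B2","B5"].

Answer: ["B1", "B2"]

Working:
idom tree: B1←B0 B2←B1 B3←B1 B4←B2
Dom at joins:
  B1: preds {B0,B3}: {B0} ∩ {B0,B1,B3} = {B0}; idom=B0
  B2: preds {B1,B4}: {B0,B1} ∩ {B0,B1,B2,B4} = {B0,B1}; idom=B1

DF walk-up:
  join B1 pred B0: · stop@B0
  join B1 pred B3: B3→B1 stop@B0
  join B2 pred B1: · stop@B1
  join B2 pred B4: B4→B2 stop@B1
  B0: DF=∅
  B1: DF={B1}
  B2: DF={B2}
  B3: DF={B1}
  B4: DF={B2}

φ for d: defs {B1,B2,B3}
  DF⁺ = {B1,B2}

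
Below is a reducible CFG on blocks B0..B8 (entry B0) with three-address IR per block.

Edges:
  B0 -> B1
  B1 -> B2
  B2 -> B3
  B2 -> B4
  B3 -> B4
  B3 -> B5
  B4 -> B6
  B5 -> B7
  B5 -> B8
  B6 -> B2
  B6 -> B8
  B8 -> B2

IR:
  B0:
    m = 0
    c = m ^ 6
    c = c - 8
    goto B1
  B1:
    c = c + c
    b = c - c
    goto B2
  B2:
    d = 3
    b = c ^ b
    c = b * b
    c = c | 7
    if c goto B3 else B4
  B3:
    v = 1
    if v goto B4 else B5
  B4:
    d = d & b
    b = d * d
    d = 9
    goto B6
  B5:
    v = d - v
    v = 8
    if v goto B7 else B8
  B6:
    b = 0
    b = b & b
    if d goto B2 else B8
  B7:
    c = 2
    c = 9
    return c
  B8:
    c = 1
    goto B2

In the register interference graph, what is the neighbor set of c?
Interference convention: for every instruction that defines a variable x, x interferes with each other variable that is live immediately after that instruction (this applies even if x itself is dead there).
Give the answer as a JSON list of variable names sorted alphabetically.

Block summaries:
  B0 def {c,m} use ∅
  B1 def {b,c} use {c}
  B2 def {b,c,d} use {b,c}
  B3 def {v} use ∅
  B4 def {b,d} use {b,d}
  B5 def {v} use {d,v}
  B6 def {b} use {d}
  B7 def {c} use ∅
  B8 def {c} use ∅

Liveness:
  B0 li=∅ lo={c}
  B1 li={c} lo={b,c}
  B2 li={b,c} lo={b,c,d}
  B3 li={b,c,d} lo={b,c,d,v}
  B4 li={b,c,d} lo={c,d}
  B5 li={b,d,v} lo={b}
  B6 li={c,d} lo={b,c}
  B7 li=∅ lo=∅
  B8 li={b} lo={b,c}

Interference:
  b: {c,d,v}
  c: {b,d,v}
  d: {b,c,v}
  m: ∅
  v: {b,c,d}

N(c) = ["b", "d", "v"]

Answer: ["b", "d", "v"]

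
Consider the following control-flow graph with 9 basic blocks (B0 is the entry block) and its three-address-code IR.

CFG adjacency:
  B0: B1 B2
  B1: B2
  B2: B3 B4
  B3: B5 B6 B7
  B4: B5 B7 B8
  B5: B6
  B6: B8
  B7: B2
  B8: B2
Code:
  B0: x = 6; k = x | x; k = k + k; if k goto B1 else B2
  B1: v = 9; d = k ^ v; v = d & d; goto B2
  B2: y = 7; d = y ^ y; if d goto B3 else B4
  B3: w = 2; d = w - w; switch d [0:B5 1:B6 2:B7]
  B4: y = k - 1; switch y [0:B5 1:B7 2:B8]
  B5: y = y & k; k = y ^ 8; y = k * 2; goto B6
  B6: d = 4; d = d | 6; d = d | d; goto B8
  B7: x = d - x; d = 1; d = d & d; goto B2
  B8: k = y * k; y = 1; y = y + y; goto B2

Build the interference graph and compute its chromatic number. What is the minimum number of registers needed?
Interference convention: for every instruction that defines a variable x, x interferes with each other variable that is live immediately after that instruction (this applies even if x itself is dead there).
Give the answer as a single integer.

Answer: 4

Analysis:
def/use:
  B0: {k,x} / ∅
  B1: {d,v} / {k}
  B2: {d,y} / ∅
  B3: {d,w} / ∅
  B4: {y} / {k}
  B5: {k,y} / {k,y}
  B6: {d} / ∅
  B7: {d,x} / {d,x}
  B8: {k,y} / {k,y}

Live sets:
  B0: in=∅ out={k,x}
  B1: in={k,x} out={k,x}
  B2: in={k,x} out={d,k,x,y}
  B3: in={k,x,y} out={d,k,x,y}
  B4: in={d,k,x} out={d,k,x,y}
  B5: in={k,x,y} out={k,x,y}
  B6: in={k,x,y} out={k,x,y}
  B7: in={d,k,x} out={k,x}
  B8: in={k,x,y} out={k,x}

Interference:
  d — {k,x,y}
  k — {d,v,w,x,y}
  v — {k,x}
  w — {k,x,y}
  x — {d,k,v,w,y}
  y — {d,k,w,x}

Registers:
  lower bound: {d,k,x,y} mutually conflict ⇒ χ ≥ 4
  assign d→c3 k→c0 v→c2 w→c3 x→c1 y→c2 — no edge inside a register ⇒ χ ≤ 4
  χ = 4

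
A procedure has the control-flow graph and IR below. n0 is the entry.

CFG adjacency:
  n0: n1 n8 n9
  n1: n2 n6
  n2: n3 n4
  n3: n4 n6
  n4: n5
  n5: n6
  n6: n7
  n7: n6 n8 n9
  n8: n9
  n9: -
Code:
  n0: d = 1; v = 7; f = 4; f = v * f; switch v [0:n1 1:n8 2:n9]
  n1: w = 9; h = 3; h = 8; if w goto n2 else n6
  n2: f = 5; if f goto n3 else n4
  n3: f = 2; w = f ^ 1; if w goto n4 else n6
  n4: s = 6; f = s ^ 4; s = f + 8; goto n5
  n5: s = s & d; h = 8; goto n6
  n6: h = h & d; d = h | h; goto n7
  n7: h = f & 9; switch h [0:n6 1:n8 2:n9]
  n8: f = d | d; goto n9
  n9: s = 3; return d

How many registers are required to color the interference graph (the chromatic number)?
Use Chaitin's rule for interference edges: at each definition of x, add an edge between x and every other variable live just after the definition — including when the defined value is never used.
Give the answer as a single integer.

def/use:
  n0: def={d,f,v} ue=∅
  n1: def={h,w} ue=∅
  n2: def={f} ue=∅
  n3: def={f,w} ue=∅
  n4: def={f,s} ue=∅
  n5: def={h,s} ue={d,s}
  n6: def={d,h} ue={d,h}
  n7: def={h} ue={f}
  n8: def={f} ue={d}
  n9: def={s} ue={d}

Live sets:
  n0 li=∅ lo={d,f}
  n1 li={d,f} lo={d,f,h}
  n2 li={d,h} lo={d,h}
  n3 li={d,h} lo={d,f,h}
  n4 li={d} lo={d,f,s}
  n5 li={d,f,s} lo={d,f,h}
  n6 li={d,f,h} lo={d,f}
  n7 li={d,f} lo={d,f,h}
  n8 li={d} lo={d}
  n9 li={d} lo=∅

Conflict graph:
  d↔{f,h,s,v,w}
  f↔{d,h,s,v,w}
  h↔{d,f,w}
  s↔{d,f}
  v↔{d,f}
  w↔{d,f,h}

Chromatic number:
  clique {d,f,h,w} ⇒ need ≥ 4
  4-colouring: c0={d}  c1={f}  c2={h,s,v}  c3={w}
  χ = 4

Answer: 4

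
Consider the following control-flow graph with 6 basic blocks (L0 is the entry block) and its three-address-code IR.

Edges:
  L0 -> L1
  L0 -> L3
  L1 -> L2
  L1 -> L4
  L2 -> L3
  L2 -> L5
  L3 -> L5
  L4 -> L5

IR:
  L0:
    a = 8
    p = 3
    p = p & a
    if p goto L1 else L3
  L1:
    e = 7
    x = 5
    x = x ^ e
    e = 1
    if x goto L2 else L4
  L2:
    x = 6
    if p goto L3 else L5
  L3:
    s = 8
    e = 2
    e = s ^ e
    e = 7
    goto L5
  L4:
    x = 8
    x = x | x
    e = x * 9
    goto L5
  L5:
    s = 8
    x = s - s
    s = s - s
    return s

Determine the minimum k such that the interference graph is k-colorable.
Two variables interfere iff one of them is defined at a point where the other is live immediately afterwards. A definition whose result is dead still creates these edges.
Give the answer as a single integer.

Per-block:
  L0: def={a,p} ue=∅
  L1: def={e,x} ue=∅
  L2: def={x} ue={p}
  L3: def={e,s} ue=∅
  L4: def={e,x} ue=∅
  L5: def={s,x} ue=∅

Backward fixpoint:
  L0 li=∅ lo={p}
  L1 li={p} lo={p}
  L2 li={p} lo=∅
  L3 li=∅ lo=∅
  L4 li=∅ lo=∅
  L5 li=∅ lo=∅

Conflict graph:
  a↔{p}
  e↔{p,s,x}
  p↔{a,e,x}
  s↔{e,x}
  x↔{e,p,s}

Chromatic number:
  lower bound: {e,p,x} mutually conflict ⇒ χ ≥ 3
  assign a→R0 e→R0 p→R1 s→R1 x→R2 — no edge inside a register ⇒ χ ≤ 3
  χ = 3

Answer: 3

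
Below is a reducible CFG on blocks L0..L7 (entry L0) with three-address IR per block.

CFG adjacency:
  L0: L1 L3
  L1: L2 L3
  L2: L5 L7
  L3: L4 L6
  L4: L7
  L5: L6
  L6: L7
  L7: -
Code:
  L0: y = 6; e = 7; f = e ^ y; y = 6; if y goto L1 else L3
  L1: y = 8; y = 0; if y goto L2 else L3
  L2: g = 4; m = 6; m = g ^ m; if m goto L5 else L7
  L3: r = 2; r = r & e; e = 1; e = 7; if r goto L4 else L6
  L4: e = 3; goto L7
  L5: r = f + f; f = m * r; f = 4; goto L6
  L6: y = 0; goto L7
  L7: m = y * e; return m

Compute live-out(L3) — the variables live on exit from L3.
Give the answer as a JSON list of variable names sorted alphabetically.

Per-block:
  L0: def={e,f,y} ue=∅
  L1: def={y} ue=∅
  L2: def={g,m} ue=∅
  L3: def={e,r} ue={e}
  L4: def={e} ue=∅
  L5: def={f,r} ue={f,m}
  L6: def={y} ue=∅
  L7: def={m} ue={e,y}

Live sets:
  L0: in=∅ out={e,f,y}
  L1: in={e,f} out={e,f,y}
  L2: in={e,f,y} out={e,f,m,y}
  L3: in={e,y} out={e,y}
  L4: in={y} out={e,y}
  L5: in={e,f,m} out={e}
  L6: in={e} out={e,y}
  L7: in={e,y} out=∅

live-out(L3) = ["e", "y"]

Answer: ["e", "y"]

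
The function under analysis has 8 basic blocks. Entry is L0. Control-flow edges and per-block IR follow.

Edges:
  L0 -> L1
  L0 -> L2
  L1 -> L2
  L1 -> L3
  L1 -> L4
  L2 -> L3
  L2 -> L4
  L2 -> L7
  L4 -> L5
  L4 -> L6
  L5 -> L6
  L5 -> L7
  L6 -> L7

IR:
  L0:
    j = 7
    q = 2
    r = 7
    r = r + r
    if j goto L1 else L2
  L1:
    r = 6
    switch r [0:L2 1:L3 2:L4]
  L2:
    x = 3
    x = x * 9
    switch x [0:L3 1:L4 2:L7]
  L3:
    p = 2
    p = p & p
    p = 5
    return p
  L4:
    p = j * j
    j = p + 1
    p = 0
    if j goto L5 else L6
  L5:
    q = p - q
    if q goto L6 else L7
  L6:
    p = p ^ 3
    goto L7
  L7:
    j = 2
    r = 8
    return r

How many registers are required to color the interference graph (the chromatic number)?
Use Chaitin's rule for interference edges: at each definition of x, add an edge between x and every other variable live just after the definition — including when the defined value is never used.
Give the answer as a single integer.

Answer: 3

Derivation:
Block summaries:
  L0: {j,q,r} / ∅
  L1: {r} / ∅
  L2: {x} / ∅
  L3: {p} / ∅
  L4: {j,p} / {j}
  L5: {q} / {p,q}
  L6: {p} / {p}
  L7: {j,r} / ∅

Liveness:
  L0 li=∅ lo={j,q}
  L1 li={j,q} lo={j,q}
  L2 li={j,q} lo={j,q}
  L3 li=∅ lo=∅
  L4 li={j,q} lo={p,q}
  L5 li={p,q} lo={p}
  L6 li={p} lo=∅
  L7 li=∅ lo=∅

Interfere edges:
  j — {p,q,r,x}
  p — {j,q}
  q — {j,p,r,x}
  r — {j,q}
  x — {j,q}

Chromatic number:
  lower bound: {j,p,q} mutually conflict ⇒ χ ≥ 3
  3-colouring: c0={j}  c1={q}  c2={p,r,x}
  χ = 3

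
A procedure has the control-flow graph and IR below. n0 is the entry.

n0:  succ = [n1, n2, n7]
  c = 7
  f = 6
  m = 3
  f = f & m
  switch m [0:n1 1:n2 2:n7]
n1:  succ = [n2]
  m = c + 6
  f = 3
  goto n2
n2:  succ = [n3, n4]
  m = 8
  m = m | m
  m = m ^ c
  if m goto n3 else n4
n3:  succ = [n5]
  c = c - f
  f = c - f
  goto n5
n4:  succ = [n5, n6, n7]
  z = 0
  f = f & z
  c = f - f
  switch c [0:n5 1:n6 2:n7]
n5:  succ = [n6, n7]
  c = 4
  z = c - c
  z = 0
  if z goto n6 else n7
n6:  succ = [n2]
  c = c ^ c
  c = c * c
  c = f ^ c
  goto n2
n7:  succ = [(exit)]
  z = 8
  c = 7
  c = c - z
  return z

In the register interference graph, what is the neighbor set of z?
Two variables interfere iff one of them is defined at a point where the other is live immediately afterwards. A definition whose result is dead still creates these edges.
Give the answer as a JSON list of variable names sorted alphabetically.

Answer: ["c", "f"]

Derivation:
Per-block:
  n0: {c,f,m} / ∅
  n1: {f,m} / {c}
  n2: {m} / {c}
  n3: {c,f} / {c,f}
  n4: {c,f,z} / {f}
  n5: {c,z} / ∅
  n6: {c} / {c,f}
  n7: {c,z} / ∅

Liveness:
  n0: in=∅ out={c,f}
  n1: in={c} out={c,f}
  n2: in={c,f} out={c,f}
  n3: in={c,f} out={f}
  n4: in={f} out={c,f}
  n5: in={f} out={c,f}
  n6: in={c,f} out={c,f}
  n7: in=∅ out=∅

Interfere edges:
  c — {f,m,z}
  f — {c,m,z}
  m — {c,f}
  z — {c,f}

N(z) = ["c", "f"]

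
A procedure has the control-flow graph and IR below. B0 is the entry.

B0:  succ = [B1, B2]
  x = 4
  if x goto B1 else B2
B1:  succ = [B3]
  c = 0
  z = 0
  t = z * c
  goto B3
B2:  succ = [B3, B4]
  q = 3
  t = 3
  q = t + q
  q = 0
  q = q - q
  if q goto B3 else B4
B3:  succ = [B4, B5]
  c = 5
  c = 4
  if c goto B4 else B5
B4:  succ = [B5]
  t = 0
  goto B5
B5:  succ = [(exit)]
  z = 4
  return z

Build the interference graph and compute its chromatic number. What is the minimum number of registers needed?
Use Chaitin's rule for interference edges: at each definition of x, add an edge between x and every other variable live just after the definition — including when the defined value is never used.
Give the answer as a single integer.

Answer: 2

Working:
Block summaries:
  B0: def={x} ue=∅
  B1: def={c,t,z} ue=∅
  B2: def={q,t} ue=∅
  B3: def={c} ue=∅
  B4: def={t} ue=∅
  B5: def={z} ue=∅

Live sets:
  B0: in=∅ out=∅
  B1: in=∅ out=∅
  B2: in=∅ out=∅
  B3: in=∅ out=∅
  B4: in=∅ out=∅
  B5: in=∅ out=∅

Interfere edges:
  c↔{z}
  q↔{t}
  t↔{q}
  x↔∅
  z↔{c}

Registers:
  lower bound: {c,z} mutually conflict ⇒ χ ≥ 2
  assign c→R0 q→R0 t→R1 x→R0 z→R1 — no edge inside a register ⇒ χ ≤ 2
  χ = 2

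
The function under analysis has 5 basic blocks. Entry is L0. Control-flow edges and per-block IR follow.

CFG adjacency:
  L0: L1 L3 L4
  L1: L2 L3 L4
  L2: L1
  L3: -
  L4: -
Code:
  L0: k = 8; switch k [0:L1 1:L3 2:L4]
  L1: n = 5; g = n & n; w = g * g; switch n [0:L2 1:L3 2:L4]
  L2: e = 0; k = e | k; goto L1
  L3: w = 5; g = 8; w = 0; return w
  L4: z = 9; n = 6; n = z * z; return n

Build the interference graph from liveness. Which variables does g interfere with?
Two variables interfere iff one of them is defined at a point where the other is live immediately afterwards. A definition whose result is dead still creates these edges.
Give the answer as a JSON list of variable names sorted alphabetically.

def/use:
  L0 def {k} use ∅
  L1 def {g,n,w} use ∅
  L2 def {e,k} use {k}
  L3 def {g,w} use ∅
  L4 def {n,z} use ∅

Backward fixpoint:
  L0: in=∅ out={k}
  L1: in={k} out={k}
  L2: in={k} out={k}
  L3: in=∅ out=∅
  L4: in=∅ out=∅

Interference:
  e↔{k}
  g↔{k,n}
  k↔{e,g,n,w}
  n↔{g,k,w,z}
  w↔{k,n}
  z↔{n}

N(g) = ["k", "n"]

Answer: ["k", "n"]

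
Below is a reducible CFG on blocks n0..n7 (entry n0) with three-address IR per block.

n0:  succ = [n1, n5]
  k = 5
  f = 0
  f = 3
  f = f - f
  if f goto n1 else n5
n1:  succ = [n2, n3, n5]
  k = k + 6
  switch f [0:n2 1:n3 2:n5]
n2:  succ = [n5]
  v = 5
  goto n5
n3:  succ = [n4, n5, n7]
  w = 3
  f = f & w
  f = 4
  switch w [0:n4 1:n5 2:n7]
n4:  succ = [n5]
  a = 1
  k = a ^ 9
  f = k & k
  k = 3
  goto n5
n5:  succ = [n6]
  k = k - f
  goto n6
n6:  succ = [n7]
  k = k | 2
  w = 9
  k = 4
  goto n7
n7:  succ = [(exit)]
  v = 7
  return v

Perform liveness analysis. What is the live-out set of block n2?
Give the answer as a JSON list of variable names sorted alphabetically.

Per-block:
  n0: {f,k} / ∅
  n1: {k} / {f,k}
  n2: {v} / ∅
  n3: {f,w} / {f}
  n4: {a,f,k} / ∅
  n5: {k} / {f,k}
  n6: {k,w} / {k}
  n7: {v} / ∅

Liveness:
  live n0: ∅→{f,k}
  live n1: {f,k}→{f,k}
  live n2: {f,k}→{f,k}
  live n3: {f,k}→{f,k}
  live n4: ∅→{f,k}
  live n5: {f,k}→{k}
  live n6: {k}→∅
  live n7: ∅→∅

live-out(n2) = ["f", "k"]

Answer: ["f", "k"]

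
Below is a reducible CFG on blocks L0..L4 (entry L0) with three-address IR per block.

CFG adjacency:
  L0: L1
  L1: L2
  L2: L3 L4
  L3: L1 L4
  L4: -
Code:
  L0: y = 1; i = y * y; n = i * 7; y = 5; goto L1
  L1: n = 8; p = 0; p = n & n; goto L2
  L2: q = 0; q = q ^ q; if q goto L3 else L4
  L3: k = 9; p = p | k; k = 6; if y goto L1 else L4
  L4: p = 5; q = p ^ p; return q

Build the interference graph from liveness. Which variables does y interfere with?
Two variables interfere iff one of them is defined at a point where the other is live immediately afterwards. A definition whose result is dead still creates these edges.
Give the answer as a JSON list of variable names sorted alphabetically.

Answer: ["k", "n", "p", "q"]

Analysis:
def/use:
  L0: {i,n,y} / ∅
  L1: {n,p} / ∅
  L2: {q} / ∅
  L3: {k,p} / {p,y}
  L4: {p,q} / ∅

Backward fixpoint:
  L0 li=∅ lo={y}
  L1 li={y} lo={p,y}
  L2 li={p,y} lo={p,y}
  L3 li={p,y} lo={y}
  L4 li=∅ lo=∅

Interfere edges:
  i — ∅
  k — {p,y}
  n — {p,y}
  p — {k,n,q,y}
  q — {p,y}
  y — {k,n,p,q}

N(y) = ["k", "n", "p", "q"]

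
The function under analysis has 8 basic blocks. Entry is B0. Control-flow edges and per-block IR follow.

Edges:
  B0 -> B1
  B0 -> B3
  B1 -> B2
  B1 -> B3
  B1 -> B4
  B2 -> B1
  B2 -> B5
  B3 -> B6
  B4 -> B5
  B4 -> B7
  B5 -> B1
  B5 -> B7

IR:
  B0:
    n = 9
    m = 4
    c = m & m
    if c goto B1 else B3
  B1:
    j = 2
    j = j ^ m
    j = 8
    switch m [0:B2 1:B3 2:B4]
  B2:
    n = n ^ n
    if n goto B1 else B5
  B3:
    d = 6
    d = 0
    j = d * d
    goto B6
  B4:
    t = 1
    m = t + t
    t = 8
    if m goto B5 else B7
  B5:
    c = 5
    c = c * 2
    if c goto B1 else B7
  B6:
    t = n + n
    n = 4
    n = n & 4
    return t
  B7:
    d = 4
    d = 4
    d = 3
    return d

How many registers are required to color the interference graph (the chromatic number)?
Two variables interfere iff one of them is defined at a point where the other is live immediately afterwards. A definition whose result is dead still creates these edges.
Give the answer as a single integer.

def/use:
  B0 def {c,m,n} use ∅
  B1 def {j} use {m}
  B2 def {n} use {n}
  B3 def {d,j} use ∅
  B4 def {m,t} use ∅
  B5 def {c} use ∅
  B6 def {n,t} use {n}
  B7 def {d} use ∅

Live sets:
  B0: in=∅ out={m,n}
  B1: in={m,n} out={m,n}
  B2: in={m,n} out={m,n}
  B3: in={n} out={n}
  B4: in={n} out={m,n}
  B5: in={m,n} out={m,n}
  B6: in={n} out=∅
  B7: in=∅ out=∅

Interfere edges:
  c↔{m,n}
  d↔{n}
  j↔{m,n}
  m↔{c,j,n,t}
  n↔{c,d,j,m,t}
  t↔{m,n}

Chromatic number:
  lower bound: {c,m,n} mutually conflict ⇒ χ ≥ 3
  assign c→c2 d→c1 j→c2 m→c1 n→c0 t→c2 — no edge inside a register ⇒ χ ≤ 3
  χ = 3

Answer: 3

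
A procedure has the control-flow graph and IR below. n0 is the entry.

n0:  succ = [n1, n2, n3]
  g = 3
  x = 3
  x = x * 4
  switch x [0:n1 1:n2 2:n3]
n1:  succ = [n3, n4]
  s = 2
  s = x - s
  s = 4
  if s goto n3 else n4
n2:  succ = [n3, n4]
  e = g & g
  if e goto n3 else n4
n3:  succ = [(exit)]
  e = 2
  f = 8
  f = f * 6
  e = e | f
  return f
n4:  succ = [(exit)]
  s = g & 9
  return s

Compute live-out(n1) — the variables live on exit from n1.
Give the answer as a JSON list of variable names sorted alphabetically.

def/use:
  n0 def {g,x} use ∅
  n1 def {s} use {x}
  n2 def {e} use {g}
  n3 def {e,f} use ∅
  n4 def {s} use {g}

Liveness:
  n0 li=∅ lo={g,x}
  n1 li={g,x} lo={g}
  n2 li={g} lo={g}
  n3 li=∅ lo=∅
  n4 li={g} lo=∅

live-out(n1) = ["g"]

Answer: ["g"]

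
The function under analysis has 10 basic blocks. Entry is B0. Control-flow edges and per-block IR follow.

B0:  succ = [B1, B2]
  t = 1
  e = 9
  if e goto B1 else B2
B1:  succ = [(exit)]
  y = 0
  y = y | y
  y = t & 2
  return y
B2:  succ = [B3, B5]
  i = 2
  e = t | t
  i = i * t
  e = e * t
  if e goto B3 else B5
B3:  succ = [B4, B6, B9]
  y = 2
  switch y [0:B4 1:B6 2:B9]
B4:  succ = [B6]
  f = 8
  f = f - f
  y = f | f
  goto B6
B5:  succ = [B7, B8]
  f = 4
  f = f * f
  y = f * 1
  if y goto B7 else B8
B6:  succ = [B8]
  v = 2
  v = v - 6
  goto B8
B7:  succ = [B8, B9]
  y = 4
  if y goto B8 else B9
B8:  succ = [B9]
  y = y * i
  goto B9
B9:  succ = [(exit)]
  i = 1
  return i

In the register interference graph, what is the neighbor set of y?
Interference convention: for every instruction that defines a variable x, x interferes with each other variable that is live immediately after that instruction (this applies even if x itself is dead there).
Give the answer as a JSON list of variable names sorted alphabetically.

Per-block:
  B0: def={e,t} ue=∅
  B1: def={y} ue={t}
  B2: def={e,i} ue={t}
  B3: def={y} ue=∅
  B4: def={f,y} ue=∅
  B5: def={f,y} ue=∅
  B6: def={v} ue=∅
  B7: def={y} ue=∅
  B8: def={y} ue={i,y}
  B9: def={i} ue=∅

Backward fixpoint:
  B0: in=∅ out={t}
  B1: in={t} out=∅
  B2: in={t} out={i}
  B3: in={i} out={i,y}
  B4: in={i} out={i,y}
  B5: in={i} out={i,y}
  B6: in={i,y} out={i,y}
  B7: in={i} out={i,y}
  B8: in={i,y} out=∅
  B9: in=∅ out=∅

Conflict graph:
  e↔{i,t}
  f↔{i}
  i↔{e,f,t,v,y}
  t↔{e,i,y}
  v↔{i,y}
  y↔{i,t,v}

N(y) = ["i", "t", "v"]

Answer: ["i", "t", "v"]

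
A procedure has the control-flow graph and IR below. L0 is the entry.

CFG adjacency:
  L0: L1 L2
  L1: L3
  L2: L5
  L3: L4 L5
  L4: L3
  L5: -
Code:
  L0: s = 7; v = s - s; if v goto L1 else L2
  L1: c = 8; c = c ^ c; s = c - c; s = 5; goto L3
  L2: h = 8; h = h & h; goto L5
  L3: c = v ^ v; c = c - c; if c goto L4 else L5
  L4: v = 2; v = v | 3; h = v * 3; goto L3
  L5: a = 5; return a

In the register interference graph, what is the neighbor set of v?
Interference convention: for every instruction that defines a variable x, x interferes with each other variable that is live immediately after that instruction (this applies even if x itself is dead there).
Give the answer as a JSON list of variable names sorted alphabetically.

Block summaries:
  L0: {s,v} / ∅
  L1: {c,s} / ∅
  L2: {h} / ∅
  L3: {c} / {v}
  L4: {h,v} / ∅
  L5: {a} / ∅

Backward fixpoint:
  live L0: ∅→{v}
  live L1: {v}→{v}
  live L2: ∅→∅
  live L3: {v}→∅
  live L4: ∅→{v}
  live L5: ∅→∅

Interference:
  a↔∅
  c↔{v}
  h↔{v}
  s↔{v}
  v↔{c,h,s}

N(v) = ["c", "h", "s"]

Answer: ["c", "h", "s"]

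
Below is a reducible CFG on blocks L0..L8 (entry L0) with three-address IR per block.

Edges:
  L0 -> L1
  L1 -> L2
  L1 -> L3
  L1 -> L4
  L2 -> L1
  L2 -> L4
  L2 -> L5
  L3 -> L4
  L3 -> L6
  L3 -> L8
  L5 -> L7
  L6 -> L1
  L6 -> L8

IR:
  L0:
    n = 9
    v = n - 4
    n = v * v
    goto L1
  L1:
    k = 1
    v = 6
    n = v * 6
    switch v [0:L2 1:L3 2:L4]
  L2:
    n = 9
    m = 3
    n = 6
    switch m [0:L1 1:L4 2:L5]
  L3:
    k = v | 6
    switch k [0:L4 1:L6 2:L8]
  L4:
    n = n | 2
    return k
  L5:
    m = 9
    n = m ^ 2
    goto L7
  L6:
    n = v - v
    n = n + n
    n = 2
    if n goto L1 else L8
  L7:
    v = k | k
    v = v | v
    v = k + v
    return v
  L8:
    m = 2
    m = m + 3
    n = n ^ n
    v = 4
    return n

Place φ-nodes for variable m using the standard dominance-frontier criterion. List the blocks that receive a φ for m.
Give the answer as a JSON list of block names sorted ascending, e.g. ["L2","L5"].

idom tree: L1←L0 L2←L1 L3←L1 L4←L1 L5←L2 L6←L3 L7←L5 L8←L3
Dom∩ at merges:
  L1: preds {L0,L2,L6}: {L0} ∩ {L0,L1,L2} ∩ {L0,L1,L3,L6} = {L0}; idom=L0
  L4: preds {L1,L2,L3}: {L0,L1} ∩ {L0,L1,L2} ∩ {L0,L1,L3} = {L0,L1}; idom=L1
  L8: preds {L3,L6}: {L0,L1,L3} ∩ {L0,L1,L3,L6} = {L0,L1,L3}; idom=L3

Frontier:
  L1←L0: walk · to L0
  L1←L2: walk L2→L1 to L0
  L1←L6: walk L6→L3→L1 to L0
  L4←L1: walk · to L1
  L4←L2: walk L2 to L1
  L4←L3: walk L3 to L1
  L8←L3: walk · to L3
  L8←L6: walk L6 to L3
  L0 → ∅
  L1 → {L1}
  L2 → {L1,L4}
  L3 → {L1,L4}
  L4 → ∅
  L5 → ∅
  L6 → {L1,L8}
  L7 → ∅
  L8 → ∅

φ for m: defs {L2,L5,L8}
  DF⁺ = {L1,L4}

Answer: ["L1", "L4"]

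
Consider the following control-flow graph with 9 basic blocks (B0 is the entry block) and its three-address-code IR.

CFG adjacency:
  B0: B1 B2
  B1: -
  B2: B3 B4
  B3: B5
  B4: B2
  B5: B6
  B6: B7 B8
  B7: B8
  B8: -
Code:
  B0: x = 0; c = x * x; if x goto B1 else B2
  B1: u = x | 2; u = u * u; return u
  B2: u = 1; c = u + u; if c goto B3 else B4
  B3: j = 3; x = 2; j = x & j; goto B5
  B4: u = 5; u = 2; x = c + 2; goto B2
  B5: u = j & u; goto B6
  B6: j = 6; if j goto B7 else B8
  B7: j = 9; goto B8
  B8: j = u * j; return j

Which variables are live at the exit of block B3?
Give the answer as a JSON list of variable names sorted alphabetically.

Answer: ["j", "u"]

Working:
Block summaries:
  B0: {c,x} / ∅
  B1: {u} / {x}
  B2: {c,u} / ∅
  B3: {j,x} / ∅
  B4: {u,x} / {c}
  B5: {u} / {j,u}
  B6: {j} / ∅
  B7: {j} / ∅
  B8: {j} / {j,u}

Backward fixpoint:
  B0 li=∅ lo={x}
  B1 li={x} lo=∅
  B2 li=∅ lo={c,u}
  B3 li={u} lo={j,u}
  B4 li={c} lo=∅
  B5 li={j,u} lo={u}
  B6 li={u} lo={j,u}
  B7 li={u} lo={j,u}
  B8 li={j,u} lo=∅

live-out(B3) = ["j", "u"]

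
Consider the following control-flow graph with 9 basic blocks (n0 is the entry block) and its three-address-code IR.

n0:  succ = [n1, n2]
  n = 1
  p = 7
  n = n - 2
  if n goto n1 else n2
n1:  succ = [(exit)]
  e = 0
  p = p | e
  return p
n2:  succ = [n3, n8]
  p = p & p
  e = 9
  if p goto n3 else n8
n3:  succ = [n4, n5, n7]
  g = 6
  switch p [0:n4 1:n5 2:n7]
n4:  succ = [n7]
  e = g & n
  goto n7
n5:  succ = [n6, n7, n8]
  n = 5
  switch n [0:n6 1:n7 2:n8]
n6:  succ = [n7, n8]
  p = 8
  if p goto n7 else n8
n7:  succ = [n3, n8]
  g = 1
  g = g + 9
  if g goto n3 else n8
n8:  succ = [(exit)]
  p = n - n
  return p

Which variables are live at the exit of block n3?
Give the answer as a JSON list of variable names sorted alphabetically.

Block summaries:
  n0: def={n,p} ue=∅
  n1: def={e,p} ue={p}
  n2: def={e,p} ue={p}
  n3: def={g} ue={p}
  n4: def={e} ue={g,n}
  n5: def={n} ue=∅
  n6: def={p} ue=∅
  n7: def={g} ue=∅
  n8: def={p} ue={n}

Liveness:
  n0 li=∅ lo={n,p}
  n1 li={p} lo=∅
  n2 li={n,p} lo={n,p}
  n3 li={n,p} lo={g,n,p}
  n4 li={g,n,p} lo={n,p}
  n5 li={p} lo={n,p}
  n6 li={n} lo={n,p}
  n7 li={n,p} lo={n,p}
  n8 li={n} lo=∅

live-out(n3) = ["g", "n", "p"]

Answer: ["g", "n", "p"]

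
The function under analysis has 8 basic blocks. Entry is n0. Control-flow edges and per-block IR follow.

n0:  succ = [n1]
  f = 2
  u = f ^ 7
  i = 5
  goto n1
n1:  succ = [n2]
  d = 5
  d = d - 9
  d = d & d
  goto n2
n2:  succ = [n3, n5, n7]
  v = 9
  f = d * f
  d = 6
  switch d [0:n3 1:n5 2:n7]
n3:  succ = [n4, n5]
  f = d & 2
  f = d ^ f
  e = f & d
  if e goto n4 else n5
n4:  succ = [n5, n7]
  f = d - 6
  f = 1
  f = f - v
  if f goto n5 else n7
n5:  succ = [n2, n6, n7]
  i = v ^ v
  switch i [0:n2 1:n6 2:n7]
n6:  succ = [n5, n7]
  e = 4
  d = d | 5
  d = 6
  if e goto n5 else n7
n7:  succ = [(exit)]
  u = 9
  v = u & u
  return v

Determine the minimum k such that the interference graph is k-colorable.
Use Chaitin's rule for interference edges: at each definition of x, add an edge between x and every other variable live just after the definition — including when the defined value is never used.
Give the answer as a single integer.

def/use:
  n0 def {f,i,u} use ∅
  n1 def {d} use ∅
  n2 def {d,f,v} use {d,f}
  n3 def {e,f} use {d}
  n4 def {f} use {d,v}
  n5 def {i} use {v}
  n6 def {d,e} use {d}
  n7 def {u,v} use ∅

Liveness:
  n0: in=∅ out={f}
  n1: in={f} out={d,f}
  n2: in={d,f} out={d,f,v}
  n3: in={d,v} out={d,f,v}
  n4: in={d,v} out={d,f,v}
  n5: in={d,f,v} out={d,f,v}
  n6: in={d,f,v} out={d,f,v}
  n7: in=∅ out=∅

Conflict graph:
  d↔{e,f,i,v}
  e↔{d,f,v}
  f↔{d,e,i,u,v}
  i↔{d,f,v}
  u↔{f}
  v↔{d,e,f,i}

Registers:
  lower bound: {d,e,f,v} mutually conflict ⇒ χ ≥ 4
  4-colouring: c0={f}  c1={d,u}  c2={v}  c3={e,i}
  χ = 4

Answer: 4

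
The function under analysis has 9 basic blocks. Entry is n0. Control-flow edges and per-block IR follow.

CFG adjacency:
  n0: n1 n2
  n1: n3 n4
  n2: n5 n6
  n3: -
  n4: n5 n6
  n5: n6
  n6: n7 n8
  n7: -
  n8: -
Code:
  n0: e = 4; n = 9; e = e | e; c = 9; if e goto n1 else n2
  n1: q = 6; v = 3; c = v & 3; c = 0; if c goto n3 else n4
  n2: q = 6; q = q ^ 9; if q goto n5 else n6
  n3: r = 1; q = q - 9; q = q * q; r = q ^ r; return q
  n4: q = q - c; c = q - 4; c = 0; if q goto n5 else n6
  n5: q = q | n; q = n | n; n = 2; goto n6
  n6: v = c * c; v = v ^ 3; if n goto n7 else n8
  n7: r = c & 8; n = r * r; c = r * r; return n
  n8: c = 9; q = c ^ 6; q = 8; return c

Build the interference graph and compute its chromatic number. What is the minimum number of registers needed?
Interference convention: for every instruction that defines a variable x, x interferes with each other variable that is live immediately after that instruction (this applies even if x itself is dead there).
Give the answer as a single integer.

Answer: 4

Working:
Per-block:
  n0: def={c,e,n} ue=∅
  n1: def={c,q,v} ue=∅
  n2: def={q} ue=∅
  n3: def={q,r} ue={q}
  n4: def={c,q} ue={c,q}
  n5: def={n,q} ue={n,q}
  n6: def={v} ue={c,n}
  n7: def={c,n,r} ue={c}
  n8: def={c,q} ue=∅

Backward fixpoint:
  n0 li=∅ lo={c,n}
  n1 li={n} lo={c,n,q}
  n2 li={c,n} lo={c,n,q}
  n3 li={q} lo=∅
  n4 li={c,n,q} lo={c,n,q}
  n5 li={c,n,q} lo={c,n}
  n6 li={c,n} lo={c}
  n7 li={c} lo=∅
  n8 li=∅ lo=∅

Interfere edges:
  c↔{e,n,q,v}
  e↔{c,n}
  n↔{c,e,q,r,v}
  q↔{c,n,r,v}
  r↔{n,q}
  v↔{c,n,q}

Registers:
  {c,n,q,v} pairwise interfere (4-clique) ⇒ χ ≥ 4
  4-colouring: r0={n}  r1={c,r}  r2={e,q}  r3={v}
  χ = 4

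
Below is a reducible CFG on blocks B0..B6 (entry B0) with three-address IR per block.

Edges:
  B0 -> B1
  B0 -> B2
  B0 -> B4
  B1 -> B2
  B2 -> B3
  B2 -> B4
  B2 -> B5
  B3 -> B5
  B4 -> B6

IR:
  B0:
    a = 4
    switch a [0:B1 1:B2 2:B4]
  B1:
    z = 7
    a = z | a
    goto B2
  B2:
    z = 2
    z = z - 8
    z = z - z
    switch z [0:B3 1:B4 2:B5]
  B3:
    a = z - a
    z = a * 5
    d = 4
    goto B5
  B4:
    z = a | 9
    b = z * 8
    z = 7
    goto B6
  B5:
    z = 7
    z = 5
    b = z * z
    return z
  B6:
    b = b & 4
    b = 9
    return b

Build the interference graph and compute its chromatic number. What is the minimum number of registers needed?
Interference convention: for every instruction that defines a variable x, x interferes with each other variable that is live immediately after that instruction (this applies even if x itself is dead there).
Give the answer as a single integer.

Answer: 2

Analysis:
Block summaries:
  B0 def {a} use ∅
  B1 def {a,z} use {a}
  B2 def {z} use ∅
  B3 def {a,d,z} use {a,z}
  B4 def {b,z} use {a}
  B5 def {b,z} use ∅
  B6 def {b} use {b}

Liveness:
  live B0: ∅→{a}
  live B1: {a}→{a}
  live B2: {a}→{a,z}
  live B3: {a,z}→∅
  live B4: {a}→{b}
  live B5: ∅→∅
  live B6: {b}→∅

Interfere edges:
  a: {z}
  b: {z}
  d: ∅
  z: {a,b}

Registers:
  clique {a,z} ⇒ need ≥ 2
  assign a→c1 b→c1 d→c0 z→c0 — no edge inside a register ⇒ χ ≤ 2
  χ = 2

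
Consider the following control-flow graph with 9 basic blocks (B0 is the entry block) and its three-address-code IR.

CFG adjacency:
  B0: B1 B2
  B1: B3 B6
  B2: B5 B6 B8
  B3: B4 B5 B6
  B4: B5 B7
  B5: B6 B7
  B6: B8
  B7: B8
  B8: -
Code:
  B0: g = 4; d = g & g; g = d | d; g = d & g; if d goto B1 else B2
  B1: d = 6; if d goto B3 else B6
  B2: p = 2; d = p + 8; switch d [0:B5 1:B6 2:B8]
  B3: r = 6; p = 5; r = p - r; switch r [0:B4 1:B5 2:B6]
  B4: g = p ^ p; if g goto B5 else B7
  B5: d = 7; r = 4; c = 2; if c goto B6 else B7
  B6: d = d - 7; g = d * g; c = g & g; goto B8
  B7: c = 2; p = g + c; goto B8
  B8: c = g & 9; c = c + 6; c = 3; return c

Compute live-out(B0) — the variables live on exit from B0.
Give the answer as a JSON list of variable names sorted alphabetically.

Per-block:
  B0: {d,g} / ∅
  B1: {d} / ∅
  B2: {d,p} / ∅
  B3: {p,r} / ∅
  B4: {g} / {p}
  B5: {c,d,r} / ∅
  B6: {c,d,g} / {d,g}
  B7: {c,p} / {g}
  B8: {c} / {g}

Backward fixpoint:
  B0: in=∅ out={g}
  B1: in={g} out={d,g}
  B2: in={g} out={d,g}
  B3: in={d,g} out={d,g,p}
  B4: in={p} out={g}
  B5: in={g} out={d,g}
  B6: in={d,g} out={g}
  B7: in={g} out={g}
  B8: in={g} out=∅

live-out(B0) = ["g"]

Answer: ["g"]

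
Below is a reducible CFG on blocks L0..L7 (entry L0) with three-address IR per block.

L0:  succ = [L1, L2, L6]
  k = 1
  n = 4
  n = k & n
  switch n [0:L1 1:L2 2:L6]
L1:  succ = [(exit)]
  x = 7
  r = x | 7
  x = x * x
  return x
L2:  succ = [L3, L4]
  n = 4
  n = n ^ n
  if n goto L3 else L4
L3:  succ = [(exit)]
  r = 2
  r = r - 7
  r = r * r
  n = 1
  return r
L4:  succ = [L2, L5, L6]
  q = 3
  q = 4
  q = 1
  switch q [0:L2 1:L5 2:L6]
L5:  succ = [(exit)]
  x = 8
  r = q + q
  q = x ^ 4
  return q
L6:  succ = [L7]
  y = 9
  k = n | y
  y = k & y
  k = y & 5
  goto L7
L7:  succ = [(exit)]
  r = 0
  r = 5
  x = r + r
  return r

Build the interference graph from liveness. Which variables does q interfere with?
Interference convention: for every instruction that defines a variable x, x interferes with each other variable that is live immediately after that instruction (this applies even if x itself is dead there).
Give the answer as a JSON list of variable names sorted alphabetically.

Answer: ["n", "x"]

Analysis:
Block summaries:
  L0: {k,n} / ∅
  L1: {r,x} / ∅
  L2: {n} / ∅
  L3: {n,r} / ∅
  L4: {q} / ∅
  L5: {q,r,x} / {q}
  L6: {k,y} / {n}
  L7: {r,x} / ∅

Liveness:
  live L0: ∅→{n}
  live L1: ∅→∅
  live L2: ∅→{n}
  live L3: ∅→∅
  live L4: {n}→{n,q}
  live L5: {q}→∅
  live L6: {n}→∅
  live L7: ∅→∅

Interfere edges:
  k↔{n,y}
  n↔{k,q,r,y}
  q↔{n,x}
  r↔{n,x}
  x↔{q,r}
  y↔{k,n}

N(q) = ["n", "x"]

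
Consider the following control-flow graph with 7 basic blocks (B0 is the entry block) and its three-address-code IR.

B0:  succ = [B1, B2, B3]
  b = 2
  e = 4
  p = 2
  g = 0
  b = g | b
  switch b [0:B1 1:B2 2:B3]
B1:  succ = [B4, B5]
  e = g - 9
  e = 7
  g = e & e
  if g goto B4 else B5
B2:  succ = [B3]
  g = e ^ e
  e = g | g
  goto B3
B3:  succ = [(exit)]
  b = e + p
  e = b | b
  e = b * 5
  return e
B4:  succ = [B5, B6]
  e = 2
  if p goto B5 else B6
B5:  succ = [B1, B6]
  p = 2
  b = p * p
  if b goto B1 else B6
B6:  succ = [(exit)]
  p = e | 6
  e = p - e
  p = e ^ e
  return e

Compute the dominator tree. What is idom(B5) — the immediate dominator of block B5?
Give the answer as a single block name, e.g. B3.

idom tree: B1←B0 B2←B0 B3←B0 B4←B1 B5←B1 B6←B1
Dom∩ at merges:
  B1: preds {B0,B5}: {B0} ∩ {B0,B1,B5} = {B0}; idom=B0
  B3: preds {B0,B2}: {B0} ∩ {B0,B2} = {B0}; idom=B0
  B5: preds {B1,B4}: {B0,B1} ∩ {B0,B1,B4} = {B0,B1}; idom=B1
  B6: preds {B4,B5}: {B0,B1,B4} ∩ {B0,B1,B5} = {B0,B1}; idom=B1

idom(B5) = B1

Answer: B1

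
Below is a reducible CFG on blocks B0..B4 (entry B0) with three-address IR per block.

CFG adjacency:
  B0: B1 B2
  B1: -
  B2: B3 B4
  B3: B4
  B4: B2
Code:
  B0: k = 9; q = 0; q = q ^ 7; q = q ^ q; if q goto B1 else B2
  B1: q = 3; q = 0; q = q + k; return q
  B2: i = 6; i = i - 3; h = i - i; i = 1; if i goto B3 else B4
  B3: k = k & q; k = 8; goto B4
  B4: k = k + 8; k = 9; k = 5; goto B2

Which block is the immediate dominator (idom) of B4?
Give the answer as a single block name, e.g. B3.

idom tree: B1←B0 B2←B0 B3←B2 B4←B2
Dom∩ at merges:
  B2: preds {B0,B4}: {B0} ∩ {B0,B2,B4} = {B0}; idom=B0
  B4: preds {B2,B3}: {B0,B2} ∩ {B0,B2,B3} = {B0,B2}; idom=B2

idom(B4) = B2

Answer: B2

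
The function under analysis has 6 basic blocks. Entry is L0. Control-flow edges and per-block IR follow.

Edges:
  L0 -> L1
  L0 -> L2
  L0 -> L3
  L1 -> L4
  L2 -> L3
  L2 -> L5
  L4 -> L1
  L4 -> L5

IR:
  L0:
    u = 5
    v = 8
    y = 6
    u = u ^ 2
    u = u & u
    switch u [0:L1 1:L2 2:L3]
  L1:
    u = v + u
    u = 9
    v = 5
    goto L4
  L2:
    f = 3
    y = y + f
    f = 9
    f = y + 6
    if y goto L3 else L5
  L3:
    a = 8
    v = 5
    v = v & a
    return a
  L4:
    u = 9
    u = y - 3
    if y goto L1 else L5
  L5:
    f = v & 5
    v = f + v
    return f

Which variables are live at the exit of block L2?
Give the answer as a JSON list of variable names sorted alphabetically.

def/use:
  L0: def={u,v,y} ue=∅
  L1: def={u,v} ue={u,v}
  L2: def={f,y} ue={y}
  L3: def={a,v} ue=∅
  L4: def={u} ue={y}
  L5: def={f,v} ue={v}

Live sets:
  live L0: ∅→{u,v,y}
  live L1: {u,v,y}→{v,y}
  live L2: {v,y}→{v}
  live L3: ∅→∅
  live L4: {v,y}→{u,v,y}
  live L5: {v}→∅

live-out(L2) = ["v"]

Answer: ["v"]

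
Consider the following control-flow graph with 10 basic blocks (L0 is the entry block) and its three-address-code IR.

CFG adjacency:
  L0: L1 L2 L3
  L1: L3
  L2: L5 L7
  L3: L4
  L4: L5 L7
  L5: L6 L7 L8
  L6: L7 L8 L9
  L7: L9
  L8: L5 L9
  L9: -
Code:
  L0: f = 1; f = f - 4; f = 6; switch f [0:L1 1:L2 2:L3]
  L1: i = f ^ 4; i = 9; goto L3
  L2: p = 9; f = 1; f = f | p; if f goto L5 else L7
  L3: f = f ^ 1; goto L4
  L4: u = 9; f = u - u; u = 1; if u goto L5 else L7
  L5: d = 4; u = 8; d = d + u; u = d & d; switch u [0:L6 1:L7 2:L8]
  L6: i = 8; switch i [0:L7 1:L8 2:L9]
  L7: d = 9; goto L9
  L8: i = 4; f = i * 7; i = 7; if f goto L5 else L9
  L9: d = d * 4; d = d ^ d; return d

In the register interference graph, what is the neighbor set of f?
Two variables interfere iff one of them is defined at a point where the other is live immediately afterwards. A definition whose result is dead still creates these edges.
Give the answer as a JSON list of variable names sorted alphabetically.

Answer: ["d", "i", "p"]

Working:
def/use:
  L0: {f} / ∅
  L1: {i} / {f}
  L2: {f,p} / ∅
  L3: {f} / {f}
  L4: {f,u} / ∅
  L5: {d,u} / ∅
  L6: {i} / ∅
  L7: {d} / ∅
  L8: {f,i} / ∅
  L9: {d} / {d}

Backward fixpoint:
  live L0: ∅→{f}
  live L1: {f}→{f}
  live L2: ∅→∅
  live L3: {f}→∅
  live L4: ∅→∅
  live L5: ∅→{d}
  live L6: {d}→{d}
  live L7: ∅→{d}
  live L8: {d}→{d}
  live L9: {d}→∅

Interference:
  d↔{f,i,u}
  f↔{d,i,p}
  i↔{d,f}
  p↔{f}
  u↔{d}

N(f) = ["d", "i", "p"]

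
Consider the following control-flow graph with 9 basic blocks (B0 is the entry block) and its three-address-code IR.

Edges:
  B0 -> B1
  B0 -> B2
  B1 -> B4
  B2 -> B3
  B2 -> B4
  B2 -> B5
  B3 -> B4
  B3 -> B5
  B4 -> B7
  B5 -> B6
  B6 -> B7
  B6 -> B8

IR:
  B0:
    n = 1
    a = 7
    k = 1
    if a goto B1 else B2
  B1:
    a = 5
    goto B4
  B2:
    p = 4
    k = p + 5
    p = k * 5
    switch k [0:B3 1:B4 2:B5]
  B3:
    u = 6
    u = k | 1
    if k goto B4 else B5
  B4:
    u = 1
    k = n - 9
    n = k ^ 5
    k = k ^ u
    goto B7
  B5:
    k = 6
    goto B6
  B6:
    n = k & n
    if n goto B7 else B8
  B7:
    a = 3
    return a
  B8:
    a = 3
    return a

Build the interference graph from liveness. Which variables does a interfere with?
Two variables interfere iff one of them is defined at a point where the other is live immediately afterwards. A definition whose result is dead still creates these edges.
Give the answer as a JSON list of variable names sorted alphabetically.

Answer: ["k", "n"]

Analysis:
Per-block:
  B0 def {a,k,n} use ∅
  B1 def {a} use ∅
  B2 def {k,p} use ∅
  B3 def {u} use {k}
  B4 def {k,n,u} use {n}
  B5 def {k} use ∅
  B6 def {n} use {k,n}
  B7 def {a} use ∅
  B8 def {a} use ∅

Backward fixpoint:
  B0: in=∅ out={n}
  B1: in={n} out={n}
  B2: in={n} out={k,n}
  B3: in={k,n} out={n}
  B4: in={n} out=∅
  B5: in={n} out={k,n}
  B6: in={k,n} out=∅
  B7: in=∅ out=∅
  B8: in=∅ out=∅

Conflict graph:
  a↔{k,n}
  k↔{a,n,p,u}
  n↔{a,k,p,u}
  p↔{k,n}
  u↔{k,n}

N(a) = ["k", "n"]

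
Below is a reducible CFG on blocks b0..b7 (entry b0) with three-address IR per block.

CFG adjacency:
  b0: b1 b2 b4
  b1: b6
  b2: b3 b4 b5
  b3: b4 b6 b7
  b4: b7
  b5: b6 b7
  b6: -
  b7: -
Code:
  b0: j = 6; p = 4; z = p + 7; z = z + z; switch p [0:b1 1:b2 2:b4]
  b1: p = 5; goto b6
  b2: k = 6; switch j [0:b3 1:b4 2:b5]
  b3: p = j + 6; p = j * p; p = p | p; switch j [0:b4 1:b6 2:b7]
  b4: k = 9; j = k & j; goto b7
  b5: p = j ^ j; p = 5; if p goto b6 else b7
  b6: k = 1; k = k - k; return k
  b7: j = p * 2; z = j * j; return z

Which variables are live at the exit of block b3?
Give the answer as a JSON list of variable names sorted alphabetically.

Per-block:
  b0 def {j,p,z} use ∅
  b1 def {p} use ∅
  b2 def {k} use {j}
  b3 def {p} use {j}
  b4 def {j,k} use {j}
  b5 def {p} use {j}
  b6 def {k} use ∅
  b7 def {j,z} use {p}

Liveness:
  b0 li=∅ lo={j,p}
  b1 li=∅ lo=∅
  b2 li={j,p} lo={j,p}
  b3 li={j} lo={j,p}
  b4 li={j,p} lo={p}
  b5 li={j} lo={p}
  b6 li=∅ lo=∅
  b7 li={p} lo=∅

live-out(b3) = ["j", "p"]

Answer: ["j", "p"]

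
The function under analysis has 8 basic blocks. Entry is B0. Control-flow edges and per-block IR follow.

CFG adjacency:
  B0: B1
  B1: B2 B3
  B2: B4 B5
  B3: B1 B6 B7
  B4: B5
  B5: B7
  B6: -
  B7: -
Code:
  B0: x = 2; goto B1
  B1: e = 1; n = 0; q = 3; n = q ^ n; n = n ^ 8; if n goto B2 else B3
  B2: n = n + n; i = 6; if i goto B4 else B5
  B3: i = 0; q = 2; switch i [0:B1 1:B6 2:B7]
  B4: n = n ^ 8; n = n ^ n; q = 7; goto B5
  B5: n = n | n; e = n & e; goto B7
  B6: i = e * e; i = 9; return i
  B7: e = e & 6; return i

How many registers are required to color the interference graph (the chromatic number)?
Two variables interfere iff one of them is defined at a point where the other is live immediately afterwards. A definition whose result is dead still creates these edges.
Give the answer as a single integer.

Block summaries:
  B0: def={x} ue=∅
  B1: def={e,n,q} ue=∅
  B2: def={i,n} ue={n}
  B3: def={i,q} ue=∅
  B4: def={n,q} ue={n}
  B5: def={e,n} ue={e,n}
  B6: def={i} ue={e}
  B7: def={e} ue={e,i}

Live sets:
  live B0: ∅→∅
  live B1: ∅→{e,n}
  live B2: {e,n}→{e,i,n}
  live B3: {e}→{e,i}
  live B4: {e,i,n}→{e,i,n}
  live B5: {e,i,n}→{e,i}
  live B6: {e}→∅
  live B7: {e,i}→∅

Conflict graph:
  e — {i,n,q}
  i — {e,n,q}
  n — {e,i,q}
  q — {e,i,n}
  x — ∅

Chromatic number:
  clique {e,i,n,q} ⇒ need ≥ 4
  assign e→R0 i→R1 n→R2 q→R3 x→R0 — no edge inside a register ⇒ χ ≤ 4
  χ = 4

Answer: 4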